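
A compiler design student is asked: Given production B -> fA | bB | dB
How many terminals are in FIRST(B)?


Production: B -> fA | bB | dB
Examining each alternative for leading terminals:
  B -> fA : first terminal = 'f'
  B -> bB : first terminal = 'b'
  B -> dB : first terminal = 'd'
FIRST(B) = {b, d, f}
Count: 3

3


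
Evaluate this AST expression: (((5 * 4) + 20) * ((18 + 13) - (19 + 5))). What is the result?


Expression: (((5 * 4) + 20) * ((18 + 13) - (19 + 5)))
Evaluating step by step:
  5 * 4 = 20
  20 + 20 = 40
  18 + 13 = 31
  19 + 5 = 24
  31 - 24 = 7
  40 * 7 = 280
Result: 280

280


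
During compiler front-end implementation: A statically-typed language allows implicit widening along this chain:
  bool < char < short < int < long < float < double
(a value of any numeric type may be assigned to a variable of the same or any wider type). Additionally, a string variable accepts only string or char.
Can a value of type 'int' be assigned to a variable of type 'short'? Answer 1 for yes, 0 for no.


Target variable type: short
Source value type: int
Numeric ranks: int=3, short=2
Widening allowed iff rank(source) <= rank(target): 3 <= 2? No
Result: 0

0


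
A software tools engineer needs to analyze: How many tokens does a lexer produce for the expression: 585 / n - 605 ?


Scanning '585 / n - 605'
Token 1: '585' -> integer_literal
Token 2: '/' -> operator
Token 3: 'n' -> identifier
Token 4: '-' -> operator
Token 5: '605' -> integer_literal
Total tokens: 5

5


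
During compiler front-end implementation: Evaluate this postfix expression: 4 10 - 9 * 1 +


Processing tokens left to right:
Push 4, Push 10
Pop 4 and 10, compute 4 - 10 = -6, push -6
Push 9
Pop -6 and 9, compute -6 * 9 = -54, push -54
Push 1
Pop -54 and 1, compute -54 + 1 = -53, push -53
Stack result: -53

-53


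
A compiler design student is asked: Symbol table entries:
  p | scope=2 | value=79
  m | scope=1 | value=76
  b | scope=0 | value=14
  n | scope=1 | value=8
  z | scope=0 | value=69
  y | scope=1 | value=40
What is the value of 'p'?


Searching symbol table for 'p':
  p | scope=2 | value=79 <- MATCH
  m | scope=1 | value=76
  b | scope=0 | value=14
  n | scope=1 | value=8
  z | scope=0 | value=69
  y | scope=1 | value=40
Found 'p' at scope 2 with value 79

79


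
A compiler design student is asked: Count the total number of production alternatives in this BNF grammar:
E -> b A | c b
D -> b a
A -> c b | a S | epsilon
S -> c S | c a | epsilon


Counting alternatives per rule:
  E: 2 alternative(s)
  D: 1 alternative(s)
  A: 3 alternative(s)
  S: 3 alternative(s)
Sum: 2 + 1 + 3 + 3 = 9

9


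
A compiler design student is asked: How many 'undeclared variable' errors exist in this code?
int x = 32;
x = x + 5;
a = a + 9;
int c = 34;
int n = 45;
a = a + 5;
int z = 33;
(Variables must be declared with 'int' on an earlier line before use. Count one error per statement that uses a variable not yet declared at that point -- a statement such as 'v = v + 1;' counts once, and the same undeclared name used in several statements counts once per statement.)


Scanning code line by line:
  Line 1: declare 'x' -> declared = ['x']
  Line 2: use 'x' -> OK (declared)
  Line 3: use 'a' -> ERROR (undeclared)
  Line 4: declare 'c' -> declared = ['c', 'x']
  Line 5: declare 'n' -> declared = ['c', 'n', 'x']
  Line 6: use 'a' -> ERROR (undeclared)
  Line 7: declare 'z' -> declared = ['c', 'n', 'x', 'z']
Total undeclared variable errors: 2

2


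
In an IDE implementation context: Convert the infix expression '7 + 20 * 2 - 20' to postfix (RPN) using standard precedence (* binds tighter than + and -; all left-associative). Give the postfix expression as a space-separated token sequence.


Applying the shunting-yard algorithm:
  Operand 7 -> output
  Push '+' onto operator stack -> op-stack: [+]
  Operand 20 -> output
  Push '*' onto operator stack -> op-stack: [+, *]
  Operand 2 -> output
  See '-' (prec 1); top '*' (prec 2) >= it -> pop '*' to output
  See '-' (prec 1); top '+' (prec 1) >= it -> pop '+' to output
  Push '-' onto operator stack -> op-stack: [-]
  Operand 20 -> output
  End of input: pop '-' to output
Postfix result: 7 20 2 * + 20 -

7 20 2 * + 20 -


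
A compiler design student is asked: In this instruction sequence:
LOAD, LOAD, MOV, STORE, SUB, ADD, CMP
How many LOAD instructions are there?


Scanning instruction sequence for LOAD:
  Position 1: LOAD <- MATCH
  Position 2: LOAD <- MATCH
  Position 3: MOV
  Position 4: STORE
  Position 5: SUB
  Position 6: ADD
  Position 7: CMP
Matches at positions: [1, 2]
Total LOAD count: 2

2


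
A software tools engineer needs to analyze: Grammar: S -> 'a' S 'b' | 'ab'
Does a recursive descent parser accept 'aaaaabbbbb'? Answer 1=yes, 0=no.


Grammar accepts strings of the form a^n b^n (n >= 1)
Word: 'aaaaabbbbb'
Counting: 5 a's and 5 b's
Check: 5 == 5? Yes
Derivation (S -> aSb applied 4 time(s), then S -> ab): S => aSb => aaSbb => aaaSbbb => aaaaSbbbb => aaaaabbbbb
Accepted

1


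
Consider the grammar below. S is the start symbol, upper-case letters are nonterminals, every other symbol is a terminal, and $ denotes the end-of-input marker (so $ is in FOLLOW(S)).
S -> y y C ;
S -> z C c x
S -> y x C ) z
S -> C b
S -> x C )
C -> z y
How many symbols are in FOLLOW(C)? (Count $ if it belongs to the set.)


S is the start symbol and does not occur in any rule body, so FOLLOW(S) = {$}.
Examining every occurrence of C in a rule body:
  S -> y y C ; : C is followed by terminal ';' -> add ';'
  S -> z C c x : C is followed by terminal 'c' -> add 'c'
  S -> y x C ) z : C is followed by terminal ')' -> add ')'
  S -> C b : C is followed by terminal 'b' -> add 'b'
  S -> x C ) : C is followed by terminal ')' -> add ')' (already in the set)
  C -> z y : C does not occur in the body -> contributes nothing
FOLLOW(C) = {), ;, b, c}
Count: 4

4


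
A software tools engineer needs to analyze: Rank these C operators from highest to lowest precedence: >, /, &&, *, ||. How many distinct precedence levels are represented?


Looking up precedence for each operator:
  > -> precedence 4
  / -> precedence 6
  && -> precedence 2
  * -> precedence 6
  || -> precedence 1
Sorted highest to lowest: /, *, >, &&, ||
Distinct precedence values: [6, 4, 2, 1]
Number of distinct levels: 4

4


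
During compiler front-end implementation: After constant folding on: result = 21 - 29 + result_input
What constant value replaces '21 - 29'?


Identifying constant sub-expression:
  Original: result = 21 - 29 + result_input
  21 and 29 are both compile-time constants
  Evaluating: 21 - 29 = -8
  After folding: result = -8 + result_input

-8


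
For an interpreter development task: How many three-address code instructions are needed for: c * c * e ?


Expression: c * c * e
Generating three-address code (respecting * over +/- precedence):
  Instruction 1: t1 = c * c
  Instruction 2: t2 = t1 * e
Total instructions: 2

2


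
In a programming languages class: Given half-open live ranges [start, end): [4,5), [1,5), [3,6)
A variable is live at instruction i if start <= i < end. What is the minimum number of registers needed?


Live ranges:
  Var0: [4, 5)
  Var1: [1, 5)
  Var2: [3, 6)
Sweep-line events (position, delta, active):
  pos=1 start -> active=1
  pos=3 start -> active=2
  pos=4 start -> active=3
  pos=5 end -> active=2
  pos=5 end -> active=1
  pos=6 end -> active=0
Maximum simultaneous active: 3
Minimum registers needed: 3

3


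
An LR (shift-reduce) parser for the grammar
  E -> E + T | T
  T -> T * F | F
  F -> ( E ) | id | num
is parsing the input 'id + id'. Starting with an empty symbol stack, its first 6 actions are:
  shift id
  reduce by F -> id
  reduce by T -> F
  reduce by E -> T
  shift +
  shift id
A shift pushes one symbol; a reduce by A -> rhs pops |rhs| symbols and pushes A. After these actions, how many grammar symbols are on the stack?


Tracking the symbol stack through each action:
  Action 1: shift 'id' : push -> stack = [id] (size 1)
  Action 2: reduce by F -> id : pop 1, push F -> stack = [F] (size 1)
  Action 3: reduce by T -> F : pop 1, push T -> stack = [T] (size 1)
  Action 4: reduce by E -> T : pop 1, push E -> stack = [E] (size 1)
  Action 5: shift '+' : push -> stack = [E, +] (size 2)
  Action 6: shift 'id' : push -> stack = [E, +, id] (size 3)
Final stack size: 3

3


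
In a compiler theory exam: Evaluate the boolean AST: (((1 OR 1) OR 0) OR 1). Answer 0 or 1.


Step 1: Evaluate inner node
  1 OR 1 = 1
Step 2: Evaluate next node
  1 OR 0 = 1
Step 3: Evaluate root node
  1 OR 1 = 1

1


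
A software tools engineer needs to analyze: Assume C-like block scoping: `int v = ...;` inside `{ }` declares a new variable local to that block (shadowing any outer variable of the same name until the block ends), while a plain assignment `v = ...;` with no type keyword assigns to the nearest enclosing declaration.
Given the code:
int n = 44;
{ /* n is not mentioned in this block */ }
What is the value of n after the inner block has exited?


Analyzing scoping rules:
Outer scope: declares n = 44
Inner block: n is neither redeclared nor assigned -> unchanged
After the block -> 44
Result: 44

44


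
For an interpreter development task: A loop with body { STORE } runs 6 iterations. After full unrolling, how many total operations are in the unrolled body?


Loop body operations: STORE (1 op per iteration)
Unrolling 6 iterations:
  Iteration 1: STORE (1 ops)
  Iteration 2: STORE (1 ops)
  Iteration 3: STORE (1 ops)
  Iteration 4: STORE (1 ops)
  Iteration 5: STORE (1 ops)
  Iteration 6: STORE (1 ops)
Total: 6 iterations * 1 ops/iter = 6 operations

6


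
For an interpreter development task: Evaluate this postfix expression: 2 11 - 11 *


Processing tokens left to right:
Push 2, Push 11
Pop 2 and 11, compute 2 - 11 = -9, push -9
Push 11
Pop -9 and 11, compute -9 * 11 = -99, push -99
Stack result: -99

-99


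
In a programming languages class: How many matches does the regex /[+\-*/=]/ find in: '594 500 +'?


Pattern: /[+\-*/=]/ (operators)
Input: '594 500 +'
Scanning for matches:
  Match 1: '+'
Total matches: 1

1


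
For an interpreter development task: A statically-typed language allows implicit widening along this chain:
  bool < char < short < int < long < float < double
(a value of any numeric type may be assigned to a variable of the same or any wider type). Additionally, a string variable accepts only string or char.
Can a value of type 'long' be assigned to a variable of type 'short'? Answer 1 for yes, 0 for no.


Target variable type: short
Source value type: long
Numeric ranks: long=4, short=2
Widening allowed iff rank(source) <= rank(target): 4 <= 2? No
Result: 0

0


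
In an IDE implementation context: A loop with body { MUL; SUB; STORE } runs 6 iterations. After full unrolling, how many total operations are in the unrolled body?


Loop body operations: MUL, SUB, STORE (3 ops per iteration)
Unrolling 6 iterations:
  Iteration 1: MUL, SUB, STORE (3 ops)
  Iteration 2: MUL, SUB, STORE (3 ops)
  Iteration 3: MUL, SUB, STORE (3 ops)
  Iteration 4: MUL, SUB, STORE (3 ops)
  Iteration 5: MUL, SUB, STORE (3 ops)
  Iteration 6: MUL, SUB, STORE (3 ops)
Total: 6 iterations * 3 ops/iter = 18 operations

18


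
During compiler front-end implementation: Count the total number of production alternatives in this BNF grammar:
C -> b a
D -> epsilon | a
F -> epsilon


Counting alternatives per rule:
  C: 1 alternative(s)
  D: 2 alternative(s)
  F: 1 alternative(s)
Sum: 1 + 2 + 1 = 4

4


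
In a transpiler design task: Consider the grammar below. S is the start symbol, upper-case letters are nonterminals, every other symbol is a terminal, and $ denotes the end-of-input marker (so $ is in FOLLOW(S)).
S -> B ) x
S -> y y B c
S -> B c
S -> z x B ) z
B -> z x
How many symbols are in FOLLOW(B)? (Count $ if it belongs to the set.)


S is the start symbol and does not occur in any rule body, so FOLLOW(S) = {$}.
Examining every occurrence of B in a rule body:
  S -> B ) x : B is followed by terminal ')' -> add ')'
  S -> y y B c : B is followed by terminal 'c' -> add 'c'
  S -> B c : B is followed by terminal 'c' -> add 'c' (already in the set)
  S -> z x B ) z : B is followed by terminal ')' -> add ')' (already in the set)
  B -> z x : B does not occur in the body -> contributes nothing
FOLLOW(B) = {), c}
Count: 2

2


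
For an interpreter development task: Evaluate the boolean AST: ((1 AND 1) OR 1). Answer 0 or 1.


Step 1: Evaluate inner node
  1 AND 1 = 1
Step 2: Evaluate root node
  1 OR 1 = 1

1


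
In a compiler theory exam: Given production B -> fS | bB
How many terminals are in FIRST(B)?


Production: B -> fS | bB
Examining each alternative for leading terminals:
  B -> fS : first terminal = 'f'
  B -> bB : first terminal = 'b'
FIRST(B) = {b, f}
Count: 2

2


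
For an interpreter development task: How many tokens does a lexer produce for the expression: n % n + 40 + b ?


Scanning 'n % n + 40 + b'
Token 1: 'n' -> identifier
Token 2: '%' -> operator
Token 3: 'n' -> identifier
Token 4: '+' -> operator
Token 5: '40' -> integer_literal
Token 6: '+' -> operator
Token 7: 'b' -> identifier
Total tokens: 7

7


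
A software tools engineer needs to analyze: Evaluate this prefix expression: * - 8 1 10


Parsing prefix expression: * - 8 1 10
Step 1: Innermost operation '- 8 1'
  8 - 1 = 7
Step 2: Outer operation '* [7] 10'
  7 * 10 = 70

70


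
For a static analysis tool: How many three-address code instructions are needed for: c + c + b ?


Expression: c + c + b
Generating three-address code (respecting * over +/- precedence):
  Instruction 1: t1 = c + c
  Instruction 2: t2 = t1 + b
Total instructions: 2

2


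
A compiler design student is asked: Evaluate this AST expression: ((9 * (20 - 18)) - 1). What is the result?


Expression: ((9 * (20 - 18)) - 1)
Evaluating step by step:
  20 - 18 = 2
  9 * 2 = 18
  18 - 1 = 17
Result: 17

17


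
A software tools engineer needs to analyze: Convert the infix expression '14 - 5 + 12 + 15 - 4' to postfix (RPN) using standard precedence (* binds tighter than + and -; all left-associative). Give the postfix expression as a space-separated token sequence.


Applying the shunting-yard algorithm:
  Operand 14 -> output
  Push '-' onto operator stack -> op-stack: [-]
  Operand 5 -> output
  See '+' (prec 1); top '-' (prec 1) >= it -> pop '-' to output
  Push '+' onto operator stack -> op-stack: [+]
  Operand 12 -> output
  See '+' (prec 1); top '+' (prec 1) >= it -> pop '+' to output
  Push '+' onto operator stack -> op-stack: [+]
  Operand 15 -> output
  See '-' (prec 1); top '+' (prec 1) >= it -> pop '+' to output
  Push '-' onto operator stack -> op-stack: [-]
  Operand 4 -> output
  End of input: pop '-' to output
Postfix result: 14 5 - 12 + 15 + 4 -

14 5 - 12 + 15 + 4 -


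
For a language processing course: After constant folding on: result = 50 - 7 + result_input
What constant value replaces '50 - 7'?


Identifying constant sub-expression:
  Original: result = 50 - 7 + result_input
  50 and 7 are both compile-time constants
  Evaluating: 50 - 7 = 43
  After folding: result = 43 + result_input

43


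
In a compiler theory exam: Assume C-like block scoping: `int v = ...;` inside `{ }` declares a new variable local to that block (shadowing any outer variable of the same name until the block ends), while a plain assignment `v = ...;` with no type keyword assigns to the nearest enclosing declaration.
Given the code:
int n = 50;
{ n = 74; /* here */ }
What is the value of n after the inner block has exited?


Analyzing scoping rules:
Outer scope: declares n = 50
Inner block: 'n = 74;' has no type keyword, so it is an assignment to the outer n (no shadowing)
The assignment changed the outer variable itself, so the new value persists after the block -> 74
Result: 74

74


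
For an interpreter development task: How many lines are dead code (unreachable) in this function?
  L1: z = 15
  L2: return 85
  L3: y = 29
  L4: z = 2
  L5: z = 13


Analyzing control flow:
  L1: reachable (before return)
  L2: reachable (return statement)
  L3: DEAD (after return at L2)
  L4: DEAD (after return at L2)
  L5: DEAD (after return at L2)
Return at L2, total lines = 5
Dead lines: L3 through L5
Count: 3

3


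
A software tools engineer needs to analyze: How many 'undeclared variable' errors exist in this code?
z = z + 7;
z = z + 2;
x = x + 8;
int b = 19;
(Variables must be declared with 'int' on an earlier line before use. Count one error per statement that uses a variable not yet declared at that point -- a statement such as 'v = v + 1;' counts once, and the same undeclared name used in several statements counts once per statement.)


Scanning code line by line:
  Line 1: use 'z' -> ERROR (undeclared)
  Line 2: use 'z' -> ERROR (undeclared)
  Line 3: use 'x' -> ERROR (undeclared)
  Line 4: declare 'b' -> declared = ['b']
Total undeclared variable errors: 3

3


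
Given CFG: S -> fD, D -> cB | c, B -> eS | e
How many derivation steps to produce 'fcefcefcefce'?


Grammar: S -> fD, D -> cB | c, B -> eS | e
Deriving 'fcefcefcefce':
Step 1: S -> fD => fD
Step 2: D -> cB => fcB
Step 3: B -> eS => fceS
Step 4: S -> fD => fcefD
Step 5: D -> cB => fcefcB
Step 6: B -> eS => fcefceS
Step 7: S -> fD => fcefcefD
Step 8: D -> cB => fcefcefcB
Step 9: B -> eS => fcefcefceS
Step 10: S -> fD => fcefcefcefD
Step 11: D -> cB => fcefcefcefcB
Step 12: B -> e => fcefcefcefce
Total derivation steps: 12

12


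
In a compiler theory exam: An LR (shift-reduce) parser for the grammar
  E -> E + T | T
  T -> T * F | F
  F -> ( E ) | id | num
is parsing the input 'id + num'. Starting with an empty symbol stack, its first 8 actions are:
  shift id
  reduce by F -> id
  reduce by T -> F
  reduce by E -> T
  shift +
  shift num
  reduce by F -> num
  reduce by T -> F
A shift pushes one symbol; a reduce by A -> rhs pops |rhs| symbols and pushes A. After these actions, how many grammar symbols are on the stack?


Tracking the symbol stack through each action:
  Action 1: shift 'id' : push -> stack = [id] (size 1)
  Action 2: reduce by F -> id : pop 1, push F -> stack = [F] (size 1)
  Action 3: reduce by T -> F : pop 1, push T -> stack = [T] (size 1)
  Action 4: reduce by E -> T : pop 1, push E -> stack = [E] (size 1)
  Action 5: shift '+' : push -> stack = [E, +] (size 2)
  Action 6: shift 'num' : push -> stack = [E, +, num] (size 3)
  Action 7: reduce by F -> num : pop 1, push F -> stack = [E, +, F] (size 3)
  Action 8: reduce by T -> F : pop 1, push T -> stack = [E, +, T] (size 3)
Final stack size: 3

3


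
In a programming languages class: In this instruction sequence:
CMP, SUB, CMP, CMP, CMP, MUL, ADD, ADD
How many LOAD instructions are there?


Scanning instruction sequence for LOAD:
  Position 1: CMP
  Position 2: SUB
  Position 3: CMP
  Position 4: CMP
  Position 5: CMP
  Position 6: MUL
  Position 7: ADD
  Position 8: ADD
Matches at positions: []
Total LOAD count: 0

0


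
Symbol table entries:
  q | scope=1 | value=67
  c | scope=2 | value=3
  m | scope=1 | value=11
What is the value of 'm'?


Searching symbol table for 'm':
  q | scope=1 | value=67
  c | scope=2 | value=3
  m | scope=1 | value=11 <- MATCH
Found 'm' at scope 1 with value 11

11


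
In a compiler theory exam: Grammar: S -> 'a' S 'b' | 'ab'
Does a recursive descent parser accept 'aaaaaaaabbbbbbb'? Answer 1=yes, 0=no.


Grammar accepts strings of the form a^n b^n (n >= 1)
Word: 'aaaaaaaabbbbbbb'
Counting: 8 a's and 7 b's
Check: 8 == 7? No
Mismatch: a-count != b-count
Rejected

0


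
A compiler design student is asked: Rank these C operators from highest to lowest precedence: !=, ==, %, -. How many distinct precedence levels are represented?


Looking up precedence for each operator:
  != -> precedence 3
  == -> precedence 3
  % -> precedence 6
  - -> precedence 5
Sorted highest to lowest: %, -, !=, ==
Distinct precedence values: [6, 5, 3]
Number of distinct levels: 3

3


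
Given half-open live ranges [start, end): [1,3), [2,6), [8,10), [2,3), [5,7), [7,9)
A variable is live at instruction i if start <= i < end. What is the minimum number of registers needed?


Live ranges:
  Var0: [1, 3)
  Var1: [2, 6)
  Var2: [8, 10)
  Var3: [2, 3)
  Var4: [5, 7)
  Var5: [7, 9)
Sweep-line events (position, delta, active):
  pos=1 start -> active=1
  pos=2 start -> active=2
  pos=2 start -> active=3
  pos=3 end -> active=2
  pos=3 end -> active=1
  pos=5 start -> active=2
  pos=6 end -> active=1
  pos=7 end -> active=0
  pos=7 start -> active=1
  pos=8 start -> active=2
  pos=9 end -> active=1
  pos=10 end -> active=0
Maximum simultaneous active: 3
Minimum registers needed: 3

3


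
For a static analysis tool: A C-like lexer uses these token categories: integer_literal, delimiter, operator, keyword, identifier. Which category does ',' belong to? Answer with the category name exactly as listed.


Token: ','
Checking categories:
  identifier: no
  integer_literal: no
  operator: no
  keyword: no
  delimiter: YES
Category: delimiter

delimiter


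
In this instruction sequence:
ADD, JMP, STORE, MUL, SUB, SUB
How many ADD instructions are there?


Scanning instruction sequence for ADD:
  Position 1: ADD <- MATCH
  Position 2: JMP
  Position 3: STORE
  Position 4: MUL
  Position 5: SUB
  Position 6: SUB
Matches at positions: [1]
Total ADD count: 1

1


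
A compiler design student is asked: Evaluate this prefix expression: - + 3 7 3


Parsing prefix expression: - + 3 7 3
Step 1: Innermost operation '+ 3 7'
  3 + 7 = 10
Step 2: Outer operation '- [10] 3'
  10 - 3 = 7

7


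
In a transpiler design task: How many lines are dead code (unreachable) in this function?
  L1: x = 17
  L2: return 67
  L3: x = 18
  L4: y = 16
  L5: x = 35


Analyzing control flow:
  L1: reachable (before return)
  L2: reachable (return statement)
  L3: DEAD (after return at L2)
  L4: DEAD (after return at L2)
  L5: DEAD (after return at L2)
Return at L2, total lines = 5
Dead lines: L3 through L5
Count: 3

3


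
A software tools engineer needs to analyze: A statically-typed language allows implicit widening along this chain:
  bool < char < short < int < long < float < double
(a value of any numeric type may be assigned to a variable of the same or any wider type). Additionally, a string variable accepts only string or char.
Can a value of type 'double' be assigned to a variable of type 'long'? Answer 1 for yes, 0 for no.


Target variable type: long
Source value type: double
Numeric ranks: double=6, long=4
Widening allowed iff rank(source) <= rank(target): 6 <= 4? No
Result: 0

0


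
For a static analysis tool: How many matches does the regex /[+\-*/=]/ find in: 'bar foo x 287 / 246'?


Pattern: /[+\-*/=]/ (operators)
Input: 'bar foo x 287 / 246'
Scanning for matches:
  Match 1: '/'
Total matches: 1

1


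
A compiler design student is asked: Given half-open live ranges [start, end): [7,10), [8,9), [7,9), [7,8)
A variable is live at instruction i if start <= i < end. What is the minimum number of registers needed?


Live ranges:
  Var0: [7, 10)
  Var1: [8, 9)
  Var2: [7, 9)
  Var3: [7, 8)
Sweep-line events (position, delta, active):
  pos=7 start -> active=1
  pos=7 start -> active=2
  pos=7 start -> active=3
  pos=8 end -> active=2
  pos=8 start -> active=3
  pos=9 end -> active=2
  pos=9 end -> active=1
  pos=10 end -> active=0
Maximum simultaneous active: 3
Minimum registers needed: 3

3


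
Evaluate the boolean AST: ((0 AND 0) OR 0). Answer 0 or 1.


Step 1: Evaluate inner node
  0 AND 0 = 0
Step 2: Evaluate root node
  0 OR 0 = 0

0


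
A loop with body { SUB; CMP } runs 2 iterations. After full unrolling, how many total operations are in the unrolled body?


Loop body operations: SUB, CMP (2 ops per iteration)
Unrolling 2 iterations:
  Iteration 1: SUB, CMP (2 ops)
  Iteration 2: SUB, CMP (2 ops)
Total: 2 iterations * 2 ops/iter = 4 operations

4


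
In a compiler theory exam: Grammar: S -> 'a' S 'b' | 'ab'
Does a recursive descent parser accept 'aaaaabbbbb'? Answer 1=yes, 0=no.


Grammar accepts strings of the form a^n b^n (n >= 1)
Word: 'aaaaabbbbb'
Counting: 5 a's and 5 b's
Check: 5 == 5? Yes
Derivation (S -> aSb applied 4 time(s), then S -> ab): S => aSb => aaSbb => aaaSbbb => aaaaSbbbb => aaaaabbbbb
Accepted

1


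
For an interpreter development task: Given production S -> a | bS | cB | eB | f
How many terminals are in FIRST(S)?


Production: S -> a | bS | cB | eB | f
Examining each alternative for leading terminals:
  S -> a : first terminal = 'a'
  S -> bS : first terminal = 'b'
  S -> cB : first terminal = 'c'
  S -> eB : first terminal = 'e'
  S -> f : first terminal = 'f'
FIRST(S) = {a, b, c, e, f}
Count: 5

5


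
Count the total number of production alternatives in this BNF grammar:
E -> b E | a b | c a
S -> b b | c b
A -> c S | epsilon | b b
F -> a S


Counting alternatives per rule:
  E: 3 alternative(s)
  S: 2 alternative(s)
  A: 3 alternative(s)
  F: 1 alternative(s)
Sum: 3 + 2 + 3 + 1 = 9

9


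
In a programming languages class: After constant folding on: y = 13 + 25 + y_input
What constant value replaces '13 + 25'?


Identifying constant sub-expression:
  Original: y = 13 + 25 + y_input
  13 and 25 are both compile-time constants
  Evaluating: 13 + 25 = 38
  After folding: y = 38 + y_input

38


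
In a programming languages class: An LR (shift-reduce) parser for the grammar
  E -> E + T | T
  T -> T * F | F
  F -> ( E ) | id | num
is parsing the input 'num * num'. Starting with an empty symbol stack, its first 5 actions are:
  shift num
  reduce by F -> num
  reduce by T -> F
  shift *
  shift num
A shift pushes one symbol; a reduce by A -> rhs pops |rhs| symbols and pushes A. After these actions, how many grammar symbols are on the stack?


Tracking the symbol stack through each action:
  Action 1: shift 'num' : push -> stack = [num] (size 1)
  Action 2: reduce by F -> num : pop 1, push F -> stack = [F] (size 1)
  Action 3: reduce by T -> F : pop 1, push T -> stack = [T] (size 1)
  Action 4: shift '*' : push -> stack = [T, *] (size 2)
  Action 5: shift 'num' : push -> stack = [T, *, num] (size 3)
Final stack size: 3

3


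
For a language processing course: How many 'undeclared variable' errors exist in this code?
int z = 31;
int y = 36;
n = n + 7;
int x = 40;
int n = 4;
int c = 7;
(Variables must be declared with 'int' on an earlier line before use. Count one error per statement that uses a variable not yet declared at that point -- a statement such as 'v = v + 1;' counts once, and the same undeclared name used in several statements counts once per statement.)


Scanning code line by line:
  Line 1: declare 'z' -> declared = ['z']
  Line 2: declare 'y' -> declared = ['y', 'z']
  Line 3: use 'n' -> ERROR (undeclared)
  Line 4: declare 'x' -> declared = ['x', 'y', 'z']
  Line 5: declare 'n' -> declared = ['n', 'x', 'y', 'z']
  Line 6: declare 'c' -> declared = ['c', 'n', 'x', 'y', 'z']
Total undeclared variable errors: 1

1


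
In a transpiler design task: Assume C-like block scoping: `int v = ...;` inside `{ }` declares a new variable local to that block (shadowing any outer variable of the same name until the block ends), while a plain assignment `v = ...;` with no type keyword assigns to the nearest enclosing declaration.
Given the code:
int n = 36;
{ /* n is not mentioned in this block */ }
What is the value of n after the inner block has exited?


Analyzing scoping rules:
Outer scope: declares n = 36
Inner block: n is neither redeclared nor assigned -> unchanged
After the block -> 36
Result: 36

36


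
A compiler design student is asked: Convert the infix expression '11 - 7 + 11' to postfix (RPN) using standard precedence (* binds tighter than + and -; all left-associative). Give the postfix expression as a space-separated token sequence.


Applying the shunting-yard algorithm:
  Operand 11 -> output
  Push '-' onto operator stack -> op-stack: [-]
  Operand 7 -> output
  See '+' (prec 1); top '-' (prec 1) >= it -> pop '-' to output
  Push '+' onto operator stack -> op-stack: [+]
  Operand 11 -> output
  End of input: pop '+' to output
Postfix result: 11 7 - 11 +

11 7 - 11 +


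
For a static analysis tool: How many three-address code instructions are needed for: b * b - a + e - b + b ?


Expression: b * b - a + e - b + b
Generating three-address code (respecting * over +/- precedence):
  Instruction 1: t1 = b * b
  Instruction 2: t2 = t1 - a
  Instruction 3: t3 = t2 + e
  Instruction 4: t4 = t3 - b
  Instruction 5: t5 = t4 + b
Total instructions: 5

5


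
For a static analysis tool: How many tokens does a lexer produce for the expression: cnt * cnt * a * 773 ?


Scanning 'cnt * cnt * a * 773'
Token 1: 'cnt' -> identifier
Token 2: '*' -> operator
Token 3: 'cnt' -> identifier
Token 4: '*' -> operator
Token 5: 'a' -> identifier
Token 6: '*' -> operator
Token 7: '773' -> integer_literal
Total tokens: 7

7


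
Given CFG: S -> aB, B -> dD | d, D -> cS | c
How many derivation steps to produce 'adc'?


Grammar: S -> aB, B -> dD | d, D -> cS | c
Deriving 'adc':
Step 1: S -> aB => aB
Step 2: B -> dD => adD
Step 3: D -> c => adc
Total derivation steps: 3

3


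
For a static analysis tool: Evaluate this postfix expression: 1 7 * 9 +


Processing tokens left to right:
Push 1, Push 7
Pop 1 and 7, compute 1 * 7 = 7, push 7
Push 9
Pop 7 and 9, compute 7 + 9 = 16, push 16
Stack result: 16

16


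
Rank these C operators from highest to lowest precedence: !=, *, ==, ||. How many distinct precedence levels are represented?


Looking up precedence for each operator:
  != -> precedence 3
  * -> precedence 6
  == -> precedence 3
  || -> precedence 1
Sorted highest to lowest: *, !=, ==, ||
Distinct precedence values: [6, 3, 1]
Number of distinct levels: 3

3


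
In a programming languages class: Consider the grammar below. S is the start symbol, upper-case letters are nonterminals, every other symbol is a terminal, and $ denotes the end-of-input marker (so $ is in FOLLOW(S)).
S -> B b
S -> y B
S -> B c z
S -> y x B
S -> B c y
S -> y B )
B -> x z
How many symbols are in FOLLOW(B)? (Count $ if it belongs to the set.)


S is the start symbol and does not occur in any rule body, so FOLLOW(S) = {$}.
Examining every occurrence of B in a rule body:
  S -> B b : B is followed by terminal 'b' -> add 'b'
  S -> y B : B is at the right end -> add FOLLOW(S) = {$}
  S -> B c z : B is followed by terminal 'c' -> add 'c'
  S -> y x B : B is at the right end -> add FOLLOW(S) = {$} (already in the set)
  S -> B c y : B is followed by terminal 'c' -> add 'c' (already in the set)
  S -> y B ) : B is followed by terminal ')' -> add ')'
  B -> x z : B does not occur in the body -> contributes nothing
FOLLOW(B) = {), b, c, $}
Count: 4

4


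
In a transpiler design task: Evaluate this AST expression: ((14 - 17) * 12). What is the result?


Expression: ((14 - 17) * 12)
Evaluating step by step:
  14 - 17 = -3
  -3 * 12 = -36
Result: -36

-36


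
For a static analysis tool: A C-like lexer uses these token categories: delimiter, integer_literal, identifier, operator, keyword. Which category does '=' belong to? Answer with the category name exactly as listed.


Token: '='
Checking categories:
  identifier: no
  integer_literal: no
  operator: YES
  keyword: no
  delimiter: no
Category: operator

operator


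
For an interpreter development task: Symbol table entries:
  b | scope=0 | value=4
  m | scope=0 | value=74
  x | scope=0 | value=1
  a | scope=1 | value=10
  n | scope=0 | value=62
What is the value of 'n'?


Searching symbol table for 'n':
  b | scope=0 | value=4
  m | scope=0 | value=74
  x | scope=0 | value=1
  a | scope=1 | value=10
  n | scope=0 | value=62 <- MATCH
Found 'n' at scope 0 with value 62

62


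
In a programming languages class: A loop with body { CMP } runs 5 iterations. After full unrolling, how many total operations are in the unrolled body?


Loop body operations: CMP (1 op per iteration)
Unrolling 5 iterations:
  Iteration 1: CMP (1 ops)
  Iteration 2: CMP (1 ops)
  Iteration 3: CMP (1 ops)
  Iteration 4: CMP (1 ops)
  Iteration 5: CMP (1 ops)
Total: 5 iterations * 1 ops/iter = 5 operations

5


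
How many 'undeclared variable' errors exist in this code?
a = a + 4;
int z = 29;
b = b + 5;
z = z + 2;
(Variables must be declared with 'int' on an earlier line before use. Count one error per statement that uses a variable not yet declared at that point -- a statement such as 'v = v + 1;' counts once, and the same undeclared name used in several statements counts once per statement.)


Scanning code line by line:
  Line 1: use 'a' -> ERROR (undeclared)
  Line 2: declare 'z' -> declared = ['z']
  Line 3: use 'b' -> ERROR (undeclared)
  Line 4: use 'z' -> OK (declared)
Total undeclared variable errors: 2

2


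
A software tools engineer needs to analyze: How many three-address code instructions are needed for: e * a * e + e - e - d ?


Expression: e * a * e + e - e - d
Generating three-address code (respecting * over +/- precedence):
  Instruction 1: t1 = e * a
  Instruction 2: t2 = t1 * e
  Instruction 3: t3 = t2 + e
  Instruction 4: t4 = t3 - e
  Instruction 5: t5 = t4 - d
Total instructions: 5

5


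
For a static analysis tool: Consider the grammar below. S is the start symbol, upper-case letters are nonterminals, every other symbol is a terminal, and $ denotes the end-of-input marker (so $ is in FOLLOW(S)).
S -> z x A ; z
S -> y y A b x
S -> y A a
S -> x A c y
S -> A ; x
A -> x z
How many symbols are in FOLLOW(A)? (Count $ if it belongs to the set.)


S is the start symbol and does not occur in any rule body, so FOLLOW(S) = {$}.
Examining every occurrence of A in a rule body:
  S -> z x A ; z : A is followed by terminal ';' -> add ';'
  S -> y y A b x : A is followed by terminal 'b' -> add 'b'
  S -> y A a : A is followed by terminal 'a' -> add 'a'
  S -> x A c y : A is followed by terminal 'c' -> add 'c'
  S -> A ; x : A is followed by terminal ';' -> add ';' (already in the set)
  A -> x z : A does not occur in the body -> contributes nothing
FOLLOW(A) = {;, a, b, c}
Count: 4

4


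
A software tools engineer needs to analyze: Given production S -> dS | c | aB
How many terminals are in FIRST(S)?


Production: S -> dS | c | aB
Examining each alternative for leading terminals:
  S -> dS : first terminal = 'd'
  S -> c : first terminal = 'c'
  S -> aB : first terminal = 'a'
FIRST(S) = {a, c, d}
Count: 3

3


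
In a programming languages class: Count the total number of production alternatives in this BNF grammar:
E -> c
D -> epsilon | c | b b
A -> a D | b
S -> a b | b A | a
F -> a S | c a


Counting alternatives per rule:
  E: 1 alternative(s)
  D: 3 alternative(s)
  A: 2 alternative(s)
  S: 3 alternative(s)
  F: 2 alternative(s)
Sum: 1 + 3 + 2 + 3 + 2 = 11

11


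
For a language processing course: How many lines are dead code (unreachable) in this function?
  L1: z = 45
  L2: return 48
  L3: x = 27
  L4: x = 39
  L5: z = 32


Analyzing control flow:
  L1: reachable (before return)
  L2: reachable (return statement)
  L3: DEAD (after return at L2)
  L4: DEAD (after return at L2)
  L5: DEAD (after return at L2)
Return at L2, total lines = 5
Dead lines: L3 through L5
Count: 3

3


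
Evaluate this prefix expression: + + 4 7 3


Parsing prefix expression: + + 4 7 3
Step 1: Innermost operation '+ 4 7'
  4 + 7 = 11
Step 2: Outer operation '+ [11] 3'
  11 + 3 = 14

14


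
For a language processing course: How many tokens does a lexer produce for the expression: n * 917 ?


Scanning 'n * 917'
Token 1: 'n' -> identifier
Token 2: '*' -> operator
Token 3: '917' -> integer_literal
Total tokens: 3

3


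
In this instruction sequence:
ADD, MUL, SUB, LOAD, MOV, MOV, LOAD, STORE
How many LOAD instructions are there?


Scanning instruction sequence for LOAD:
  Position 1: ADD
  Position 2: MUL
  Position 3: SUB
  Position 4: LOAD <- MATCH
  Position 5: MOV
  Position 6: MOV
  Position 7: LOAD <- MATCH
  Position 8: STORE
Matches at positions: [4, 7]
Total LOAD count: 2

2


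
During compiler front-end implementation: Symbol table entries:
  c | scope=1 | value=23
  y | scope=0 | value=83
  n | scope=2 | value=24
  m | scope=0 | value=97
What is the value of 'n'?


Searching symbol table for 'n':
  c | scope=1 | value=23
  y | scope=0 | value=83
  n | scope=2 | value=24 <- MATCH
  m | scope=0 | value=97
Found 'n' at scope 2 with value 24

24


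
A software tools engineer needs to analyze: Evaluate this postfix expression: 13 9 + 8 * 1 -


Processing tokens left to right:
Push 13, Push 9
Pop 13 and 9, compute 13 + 9 = 22, push 22
Push 8
Pop 22 and 8, compute 22 * 8 = 176, push 176
Push 1
Pop 176 and 1, compute 176 - 1 = 175, push 175
Stack result: 175

175


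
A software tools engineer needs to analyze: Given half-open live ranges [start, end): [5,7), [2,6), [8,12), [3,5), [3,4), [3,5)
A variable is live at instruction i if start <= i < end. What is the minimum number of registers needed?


Live ranges:
  Var0: [5, 7)
  Var1: [2, 6)
  Var2: [8, 12)
  Var3: [3, 5)
  Var4: [3, 4)
  Var5: [3, 5)
Sweep-line events (position, delta, active):
  pos=2 start -> active=1
  pos=3 start -> active=2
  pos=3 start -> active=3
  pos=3 start -> active=4
  pos=4 end -> active=3
  pos=5 end -> active=2
  pos=5 end -> active=1
  pos=5 start -> active=2
  pos=6 end -> active=1
  pos=7 end -> active=0
  pos=8 start -> active=1
  pos=12 end -> active=0
Maximum simultaneous active: 4
Minimum registers needed: 4

4


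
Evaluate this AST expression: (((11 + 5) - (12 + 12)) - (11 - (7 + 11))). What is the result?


Expression: (((11 + 5) - (12 + 12)) - (11 - (7 + 11)))
Evaluating step by step:
  11 + 5 = 16
  12 + 12 = 24
  16 - 24 = -8
  7 + 11 = 18
  11 - 18 = -7
  -8 - -7 = -1
Result: -1

-1


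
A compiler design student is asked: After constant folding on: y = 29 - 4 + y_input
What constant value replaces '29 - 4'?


Identifying constant sub-expression:
  Original: y = 29 - 4 + y_input
  29 and 4 are both compile-time constants
  Evaluating: 29 - 4 = 25
  After folding: y = 25 + y_input

25


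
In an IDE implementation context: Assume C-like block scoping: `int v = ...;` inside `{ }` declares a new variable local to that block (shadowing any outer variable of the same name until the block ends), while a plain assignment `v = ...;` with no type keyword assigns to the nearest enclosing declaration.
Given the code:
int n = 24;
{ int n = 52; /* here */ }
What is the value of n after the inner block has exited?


Analyzing scoping rules:
Outer scope: declares n = 24
Inner block: 'int n = 52;' declares a NEW n that shadows the outer one
When the block exits the inner n goes out of scope; the outer n was never modified -> 24
Result: 24

24


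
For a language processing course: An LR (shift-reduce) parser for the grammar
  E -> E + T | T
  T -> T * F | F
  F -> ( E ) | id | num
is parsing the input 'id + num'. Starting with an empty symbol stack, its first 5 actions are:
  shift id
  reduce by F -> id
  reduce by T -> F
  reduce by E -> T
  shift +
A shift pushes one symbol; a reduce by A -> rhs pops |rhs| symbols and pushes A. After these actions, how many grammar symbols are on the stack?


Tracking the symbol stack through each action:
  Action 1: shift 'id' : push -> stack = [id] (size 1)
  Action 2: reduce by F -> id : pop 1, push F -> stack = [F] (size 1)
  Action 3: reduce by T -> F : pop 1, push T -> stack = [T] (size 1)
  Action 4: reduce by E -> T : pop 1, push E -> stack = [E] (size 1)
  Action 5: shift '+' : push -> stack = [E, +] (size 2)
Final stack size: 2

2


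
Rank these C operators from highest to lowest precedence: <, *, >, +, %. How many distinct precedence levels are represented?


Looking up precedence for each operator:
  < -> precedence 4
  * -> precedence 6
  > -> precedence 4
  + -> precedence 5
  % -> precedence 6
Sorted highest to lowest: *, %, +, <, >
Distinct precedence values: [6, 5, 4]
Number of distinct levels: 3

3
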